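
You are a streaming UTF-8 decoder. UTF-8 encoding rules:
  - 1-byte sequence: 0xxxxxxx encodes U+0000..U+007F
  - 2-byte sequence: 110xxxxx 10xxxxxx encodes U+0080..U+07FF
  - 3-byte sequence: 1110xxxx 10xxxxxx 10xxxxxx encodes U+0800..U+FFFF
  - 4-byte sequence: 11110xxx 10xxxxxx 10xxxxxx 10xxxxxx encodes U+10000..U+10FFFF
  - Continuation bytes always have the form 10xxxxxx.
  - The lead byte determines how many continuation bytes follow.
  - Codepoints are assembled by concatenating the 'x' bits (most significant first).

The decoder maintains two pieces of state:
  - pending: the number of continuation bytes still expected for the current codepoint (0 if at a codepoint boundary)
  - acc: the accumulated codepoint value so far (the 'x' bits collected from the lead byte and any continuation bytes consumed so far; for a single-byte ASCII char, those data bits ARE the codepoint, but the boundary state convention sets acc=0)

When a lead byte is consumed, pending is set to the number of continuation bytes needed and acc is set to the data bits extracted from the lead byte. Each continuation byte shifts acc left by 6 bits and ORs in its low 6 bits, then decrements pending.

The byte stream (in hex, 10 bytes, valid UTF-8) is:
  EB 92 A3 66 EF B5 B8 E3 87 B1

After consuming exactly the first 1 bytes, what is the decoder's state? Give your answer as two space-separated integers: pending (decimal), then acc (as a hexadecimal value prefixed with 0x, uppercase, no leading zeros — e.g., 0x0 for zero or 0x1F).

Answer: 2 0xB

Derivation:
Byte[0]=EB: 3-byte lead. pending=2, acc=0xB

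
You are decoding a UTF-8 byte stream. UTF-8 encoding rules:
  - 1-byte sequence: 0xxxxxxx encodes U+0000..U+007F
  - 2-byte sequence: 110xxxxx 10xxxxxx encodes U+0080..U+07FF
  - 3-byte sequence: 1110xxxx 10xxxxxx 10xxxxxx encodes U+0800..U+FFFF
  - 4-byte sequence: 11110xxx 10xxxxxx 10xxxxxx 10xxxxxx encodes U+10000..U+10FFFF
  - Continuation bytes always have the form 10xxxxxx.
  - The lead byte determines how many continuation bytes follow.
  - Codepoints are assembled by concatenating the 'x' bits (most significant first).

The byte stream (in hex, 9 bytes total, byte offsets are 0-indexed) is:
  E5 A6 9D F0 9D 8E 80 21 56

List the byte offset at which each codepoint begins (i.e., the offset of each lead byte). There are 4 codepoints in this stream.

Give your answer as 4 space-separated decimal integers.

Byte[0]=E5: 3-byte lead, need 2 cont bytes. acc=0x5
Byte[1]=A6: continuation. acc=(acc<<6)|0x26=0x166
Byte[2]=9D: continuation. acc=(acc<<6)|0x1D=0x599D
Completed: cp=U+599D (starts at byte 0)
Byte[3]=F0: 4-byte lead, need 3 cont bytes. acc=0x0
Byte[4]=9D: continuation. acc=(acc<<6)|0x1D=0x1D
Byte[5]=8E: continuation. acc=(acc<<6)|0x0E=0x74E
Byte[6]=80: continuation. acc=(acc<<6)|0x00=0x1D380
Completed: cp=U+1D380 (starts at byte 3)
Byte[7]=21: 1-byte ASCII. cp=U+0021
Byte[8]=56: 1-byte ASCII. cp=U+0056

Answer: 0 3 7 8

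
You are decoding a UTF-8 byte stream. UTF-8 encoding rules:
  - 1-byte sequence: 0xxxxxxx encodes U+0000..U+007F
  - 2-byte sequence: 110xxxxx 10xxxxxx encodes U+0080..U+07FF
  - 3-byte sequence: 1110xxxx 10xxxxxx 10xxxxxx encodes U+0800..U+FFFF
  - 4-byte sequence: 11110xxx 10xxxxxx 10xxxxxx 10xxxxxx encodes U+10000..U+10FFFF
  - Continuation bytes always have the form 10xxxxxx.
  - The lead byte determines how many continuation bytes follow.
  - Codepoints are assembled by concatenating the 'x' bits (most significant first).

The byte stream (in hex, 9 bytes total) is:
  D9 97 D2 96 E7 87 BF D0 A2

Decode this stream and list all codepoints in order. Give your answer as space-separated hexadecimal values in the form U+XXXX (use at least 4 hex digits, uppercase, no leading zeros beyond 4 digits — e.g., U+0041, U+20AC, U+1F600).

Answer: U+0657 U+0496 U+71FF U+0422

Derivation:
Byte[0]=D9: 2-byte lead, need 1 cont bytes. acc=0x19
Byte[1]=97: continuation. acc=(acc<<6)|0x17=0x657
Completed: cp=U+0657 (starts at byte 0)
Byte[2]=D2: 2-byte lead, need 1 cont bytes. acc=0x12
Byte[3]=96: continuation. acc=(acc<<6)|0x16=0x496
Completed: cp=U+0496 (starts at byte 2)
Byte[4]=E7: 3-byte lead, need 2 cont bytes. acc=0x7
Byte[5]=87: continuation. acc=(acc<<6)|0x07=0x1C7
Byte[6]=BF: continuation. acc=(acc<<6)|0x3F=0x71FF
Completed: cp=U+71FF (starts at byte 4)
Byte[7]=D0: 2-byte lead, need 1 cont bytes. acc=0x10
Byte[8]=A2: continuation. acc=(acc<<6)|0x22=0x422
Completed: cp=U+0422 (starts at byte 7)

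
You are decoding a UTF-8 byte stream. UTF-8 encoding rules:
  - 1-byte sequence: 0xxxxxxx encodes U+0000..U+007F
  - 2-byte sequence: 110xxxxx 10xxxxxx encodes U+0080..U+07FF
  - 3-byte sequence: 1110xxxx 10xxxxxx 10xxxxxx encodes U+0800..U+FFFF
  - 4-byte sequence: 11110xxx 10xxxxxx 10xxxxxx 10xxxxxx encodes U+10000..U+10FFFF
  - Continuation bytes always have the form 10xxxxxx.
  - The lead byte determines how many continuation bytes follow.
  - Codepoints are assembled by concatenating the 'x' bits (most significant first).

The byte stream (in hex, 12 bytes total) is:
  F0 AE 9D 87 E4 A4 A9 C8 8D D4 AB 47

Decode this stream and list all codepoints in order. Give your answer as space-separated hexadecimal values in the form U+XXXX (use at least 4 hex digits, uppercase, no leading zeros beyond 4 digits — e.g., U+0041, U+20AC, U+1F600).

Byte[0]=F0: 4-byte lead, need 3 cont bytes. acc=0x0
Byte[1]=AE: continuation. acc=(acc<<6)|0x2E=0x2E
Byte[2]=9D: continuation. acc=(acc<<6)|0x1D=0xB9D
Byte[3]=87: continuation. acc=(acc<<6)|0x07=0x2E747
Completed: cp=U+2E747 (starts at byte 0)
Byte[4]=E4: 3-byte lead, need 2 cont bytes. acc=0x4
Byte[5]=A4: continuation. acc=(acc<<6)|0x24=0x124
Byte[6]=A9: continuation. acc=(acc<<6)|0x29=0x4929
Completed: cp=U+4929 (starts at byte 4)
Byte[7]=C8: 2-byte lead, need 1 cont bytes. acc=0x8
Byte[8]=8D: continuation. acc=(acc<<6)|0x0D=0x20D
Completed: cp=U+020D (starts at byte 7)
Byte[9]=D4: 2-byte lead, need 1 cont bytes. acc=0x14
Byte[10]=AB: continuation. acc=(acc<<6)|0x2B=0x52B
Completed: cp=U+052B (starts at byte 9)
Byte[11]=47: 1-byte ASCII. cp=U+0047

Answer: U+2E747 U+4929 U+020D U+052B U+0047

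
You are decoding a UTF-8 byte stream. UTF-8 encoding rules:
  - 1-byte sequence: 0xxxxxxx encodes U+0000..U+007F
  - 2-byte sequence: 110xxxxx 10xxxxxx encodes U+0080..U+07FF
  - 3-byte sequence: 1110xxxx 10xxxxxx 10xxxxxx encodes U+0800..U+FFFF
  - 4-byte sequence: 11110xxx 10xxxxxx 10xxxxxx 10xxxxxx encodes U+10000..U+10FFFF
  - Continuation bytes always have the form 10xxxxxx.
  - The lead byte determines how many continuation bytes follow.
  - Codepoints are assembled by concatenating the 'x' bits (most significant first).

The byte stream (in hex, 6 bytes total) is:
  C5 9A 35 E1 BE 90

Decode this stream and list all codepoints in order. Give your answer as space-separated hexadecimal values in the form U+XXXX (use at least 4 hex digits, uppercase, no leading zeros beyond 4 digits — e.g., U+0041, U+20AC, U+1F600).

Answer: U+015A U+0035 U+1F90

Derivation:
Byte[0]=C5: 2-byte lead, need 1 cont bytes. acc=0x5
Byte[1]=9A: continuation. acc=(acc<<6)|0x1A=0x15A
Completed: cp=U+015A (starts at byte 0)
Byte[2]=35: 1-byte ASCII. cp=U+0035
Byte[3]=E1: 3-byte lead, need 2 cont bytes. acc=0x1
Byte[4]=BE: continuation. acc=(acc<<6)|0x3E=0x7E
Byte[5]=90: continuation. acc=(acc<<6)|0x10=0x1F90
Completed: cp=U+1F90 (starts at byte 3)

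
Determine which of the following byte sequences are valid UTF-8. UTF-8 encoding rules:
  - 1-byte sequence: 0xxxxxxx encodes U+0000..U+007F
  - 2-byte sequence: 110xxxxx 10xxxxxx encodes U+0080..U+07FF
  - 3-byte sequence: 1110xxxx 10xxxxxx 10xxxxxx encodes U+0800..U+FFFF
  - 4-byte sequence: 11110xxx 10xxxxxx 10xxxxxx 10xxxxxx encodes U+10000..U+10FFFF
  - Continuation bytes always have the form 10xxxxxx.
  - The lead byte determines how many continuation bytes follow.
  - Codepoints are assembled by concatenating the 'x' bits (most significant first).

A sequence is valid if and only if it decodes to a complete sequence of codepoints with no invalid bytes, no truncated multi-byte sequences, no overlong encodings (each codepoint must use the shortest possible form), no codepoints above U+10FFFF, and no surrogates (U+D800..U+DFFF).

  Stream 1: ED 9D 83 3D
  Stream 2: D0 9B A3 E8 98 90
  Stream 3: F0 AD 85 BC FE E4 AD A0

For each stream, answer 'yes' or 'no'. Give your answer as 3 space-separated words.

Stream 1: decodes cleanly. VALID
Stream 2: error at byte offset 2. INVALID
Stream 3: error at byte offset 4. INVALID

Answer: yes no no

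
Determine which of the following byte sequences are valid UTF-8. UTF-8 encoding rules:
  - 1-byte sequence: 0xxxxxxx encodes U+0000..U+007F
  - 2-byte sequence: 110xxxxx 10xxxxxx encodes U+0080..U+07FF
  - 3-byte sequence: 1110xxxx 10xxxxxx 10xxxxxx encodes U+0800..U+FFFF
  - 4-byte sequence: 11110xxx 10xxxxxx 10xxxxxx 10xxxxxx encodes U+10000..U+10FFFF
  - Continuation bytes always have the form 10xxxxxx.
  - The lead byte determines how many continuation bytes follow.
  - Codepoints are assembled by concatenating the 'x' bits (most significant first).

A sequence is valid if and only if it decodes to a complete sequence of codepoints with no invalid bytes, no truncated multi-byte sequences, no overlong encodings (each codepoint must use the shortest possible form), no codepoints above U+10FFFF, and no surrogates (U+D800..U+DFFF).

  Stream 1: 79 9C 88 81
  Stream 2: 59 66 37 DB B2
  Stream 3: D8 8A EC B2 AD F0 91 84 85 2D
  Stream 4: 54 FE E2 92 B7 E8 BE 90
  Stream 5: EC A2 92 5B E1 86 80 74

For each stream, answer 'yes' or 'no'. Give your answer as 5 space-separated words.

Stream 1: error at byte offset 1. INVALID
Stream 2: decodes cleanly. VALID
Stream 3: decodes cleanly. VALID
Stream 4: error at byte offset 1. INVALID
Stream 5: decodes cleanly. VALID

Answer: no yes yes no yes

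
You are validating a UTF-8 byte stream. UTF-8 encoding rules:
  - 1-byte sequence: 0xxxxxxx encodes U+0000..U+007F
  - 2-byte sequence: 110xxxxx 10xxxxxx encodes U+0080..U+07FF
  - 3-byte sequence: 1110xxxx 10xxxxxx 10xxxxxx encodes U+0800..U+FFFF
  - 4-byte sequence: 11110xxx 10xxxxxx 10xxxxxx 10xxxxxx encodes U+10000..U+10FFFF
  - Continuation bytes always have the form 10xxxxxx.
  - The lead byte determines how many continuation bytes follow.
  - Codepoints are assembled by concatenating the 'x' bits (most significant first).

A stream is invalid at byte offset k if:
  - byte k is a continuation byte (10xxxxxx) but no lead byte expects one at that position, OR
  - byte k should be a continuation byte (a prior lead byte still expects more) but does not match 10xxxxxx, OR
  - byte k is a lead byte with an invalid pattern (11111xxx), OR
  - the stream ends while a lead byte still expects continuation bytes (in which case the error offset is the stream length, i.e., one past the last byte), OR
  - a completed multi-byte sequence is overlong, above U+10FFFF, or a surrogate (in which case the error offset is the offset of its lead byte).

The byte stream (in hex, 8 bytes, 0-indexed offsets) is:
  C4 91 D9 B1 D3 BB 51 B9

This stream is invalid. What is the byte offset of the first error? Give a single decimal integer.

Byte[0]=C4: 2-byte lead, need 1 cont bytes. acc=0x4
Byte[1]=91: continuation. acc=(acc<<6)|0x11=0x111
Completed: cp=U+0111 (starts at byte 0)
Byte[2]=D9: 2-byte lead, need 1 cont bytes. acc=0x19
Byte[3]=B1: continuation. acc=(acc<<6)|0x31=0x671
Completed: cp=U+0671 (starts at byte 2)
Byte[4]=D3: 2-byte lead, need 1 cont bytes. acc=0x13
Byte[5]=BB: continuation. acc=(acc<<6)|0x3B=0x4FB
Completed: cp=U+04FB (starts at byte 4)
Byte[6]=51: 1-byte ASCII. cp=U+0051
Byte[7]=B9: INVALID lead byte (not 0xxx/110x/1110/11110)

Answer: 7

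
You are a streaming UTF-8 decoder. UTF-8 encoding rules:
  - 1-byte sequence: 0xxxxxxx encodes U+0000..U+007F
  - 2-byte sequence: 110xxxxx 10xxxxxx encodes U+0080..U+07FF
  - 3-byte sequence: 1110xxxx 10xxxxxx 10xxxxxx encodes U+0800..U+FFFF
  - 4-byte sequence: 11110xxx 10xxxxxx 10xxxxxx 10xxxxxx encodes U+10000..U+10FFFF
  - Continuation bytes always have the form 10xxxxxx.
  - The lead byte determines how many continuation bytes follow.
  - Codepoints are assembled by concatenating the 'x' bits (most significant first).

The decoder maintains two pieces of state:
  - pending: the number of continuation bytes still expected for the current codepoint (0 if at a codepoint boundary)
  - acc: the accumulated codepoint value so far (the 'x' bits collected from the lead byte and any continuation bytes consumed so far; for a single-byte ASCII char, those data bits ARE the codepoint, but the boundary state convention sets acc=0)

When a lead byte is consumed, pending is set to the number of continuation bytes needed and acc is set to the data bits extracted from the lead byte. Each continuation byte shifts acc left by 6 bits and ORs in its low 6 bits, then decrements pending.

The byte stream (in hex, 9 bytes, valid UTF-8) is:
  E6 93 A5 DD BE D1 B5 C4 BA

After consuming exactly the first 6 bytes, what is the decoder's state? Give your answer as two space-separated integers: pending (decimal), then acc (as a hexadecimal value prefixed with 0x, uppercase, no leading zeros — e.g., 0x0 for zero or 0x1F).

Byte[0]=E6: 3-byte lead. pending=2, acc=0x6
Byte[1]=93: continuation. acc=(acc<<6)|0x13=0x193, pending=1
Byte[2]=A5: continuation. acc=(acc<<6)|0x25=0x64E5, pending=0
Byte[3]=DD: 2-byte lead. pending=1, acc=0x1D
Byte[4]=BE: continuation. acc=(acc<<6)|0x3E=0x77E, pending=0
Byte[5]=D1: 2-byte lead. pending=1, acc=0x11

Answer: 1 0x11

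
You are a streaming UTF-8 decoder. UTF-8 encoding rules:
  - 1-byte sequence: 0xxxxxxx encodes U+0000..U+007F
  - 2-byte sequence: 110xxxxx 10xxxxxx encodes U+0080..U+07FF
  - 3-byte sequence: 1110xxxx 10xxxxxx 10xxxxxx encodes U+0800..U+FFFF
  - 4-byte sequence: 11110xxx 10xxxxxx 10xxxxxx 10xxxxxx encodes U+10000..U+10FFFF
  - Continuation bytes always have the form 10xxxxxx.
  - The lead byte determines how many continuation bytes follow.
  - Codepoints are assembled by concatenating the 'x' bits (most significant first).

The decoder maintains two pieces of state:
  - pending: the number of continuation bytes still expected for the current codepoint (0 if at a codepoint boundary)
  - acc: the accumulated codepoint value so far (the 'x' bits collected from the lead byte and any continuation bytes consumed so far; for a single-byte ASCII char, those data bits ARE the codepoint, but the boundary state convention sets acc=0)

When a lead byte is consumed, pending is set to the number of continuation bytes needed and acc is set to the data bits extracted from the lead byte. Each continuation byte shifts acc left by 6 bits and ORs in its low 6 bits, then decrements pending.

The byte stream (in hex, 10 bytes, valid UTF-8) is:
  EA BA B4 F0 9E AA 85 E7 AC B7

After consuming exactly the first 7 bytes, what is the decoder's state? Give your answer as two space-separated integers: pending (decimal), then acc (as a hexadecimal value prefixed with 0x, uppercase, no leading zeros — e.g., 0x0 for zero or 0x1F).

Byte[0]=EA: 3-byte lead. pending=2, acc=0xA
Byte[1]=BA: continuation. acc=(acc<<6)|0x3A=0x2BA, pending=1
Byte[2]=B4: continuation. acc=(acc<<6)|0x34=0xAEB4, pending=0
Byte[3]=F0: 4-byte lead. pending=3, acc=0x0
Byte[4]=9E: continuation. acc=(acc<<6)|0x1E=0x1E, pending=2
Byte[5]=AA: continuation. acc=(acc<<6)|0x2A=0x7AA, pending=1
Byte[6]=85: continuation. acc=(acc<<6)|0x05=0x1EA85, pending=0

Answer: 0 0x1EA85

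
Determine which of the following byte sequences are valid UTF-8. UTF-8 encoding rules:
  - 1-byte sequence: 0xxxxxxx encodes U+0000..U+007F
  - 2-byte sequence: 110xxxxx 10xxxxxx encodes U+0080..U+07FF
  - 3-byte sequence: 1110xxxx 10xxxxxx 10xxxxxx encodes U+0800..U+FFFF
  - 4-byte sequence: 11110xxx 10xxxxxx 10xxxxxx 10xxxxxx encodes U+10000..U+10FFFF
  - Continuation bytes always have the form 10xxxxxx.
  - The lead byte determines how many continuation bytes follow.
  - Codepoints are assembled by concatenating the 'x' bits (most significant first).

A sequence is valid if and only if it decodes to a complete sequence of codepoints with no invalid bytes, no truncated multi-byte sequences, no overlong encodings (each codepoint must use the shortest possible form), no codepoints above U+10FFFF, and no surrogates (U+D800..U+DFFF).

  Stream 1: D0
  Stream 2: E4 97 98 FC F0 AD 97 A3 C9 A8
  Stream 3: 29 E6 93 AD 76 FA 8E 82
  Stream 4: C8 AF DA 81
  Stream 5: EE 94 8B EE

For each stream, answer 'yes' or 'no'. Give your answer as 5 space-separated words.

Stream 1: error at byte offset 1. INVALID
Stream 2: error at byte offset 3. INVALID
Stream 3: error at byte offset 5. INVALID
Stream 4: decodes cleanly. VALID
Stream 5: error at byte offset 4. INVALID

Answer: no no no yes no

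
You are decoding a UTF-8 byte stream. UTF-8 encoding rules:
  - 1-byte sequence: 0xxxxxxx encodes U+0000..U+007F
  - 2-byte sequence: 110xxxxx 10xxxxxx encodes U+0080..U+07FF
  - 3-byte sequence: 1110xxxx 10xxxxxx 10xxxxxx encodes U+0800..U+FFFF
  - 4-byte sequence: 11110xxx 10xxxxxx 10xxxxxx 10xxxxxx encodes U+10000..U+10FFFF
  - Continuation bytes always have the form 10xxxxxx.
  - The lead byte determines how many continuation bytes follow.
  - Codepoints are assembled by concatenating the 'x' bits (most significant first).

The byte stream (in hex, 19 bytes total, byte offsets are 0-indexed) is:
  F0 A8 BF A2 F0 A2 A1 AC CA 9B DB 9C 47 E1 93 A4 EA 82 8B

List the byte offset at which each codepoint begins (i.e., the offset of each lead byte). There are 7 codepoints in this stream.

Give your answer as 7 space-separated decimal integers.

Byte[0]=F0: 4-byte lead, need 3 cont bytes. acc=0x0
Byte[1]=A8: continuation. acc=(acc<<6)|0x28=0x28
Byte[2]=BF: continuation. acc=(acc<<6)|0x3F=0xA3F
Byte[3]=A2: continuation. acc=(acc<<6)|0x22=0x28FE2
Completed: cp=U+28FE2 (starts at byte 0)
Byte[4]=F0: 4-byte lead, need 3 cont bytes. acc=0x0
Byte[5]=A2: continuation. acc=(acc<<6)|0x22=0x22
Byte[6]=A1: continuation. acc=(acc<<6)|0x21=0x8A1
Byte[7]=AC: continuation. acc=(acc<<6)|0x2C=0x2286C
Completed: cp=U+2286C (starts at byte 4)
Byte[8]=CA: 2-byte lead, need 1 cont bytes. acc=0xA
Byte[9]=9B: continuation. acc=(acc<<6)|0x1B=0x29B
Completed: cp=U+029B (starts at byte 8)
Byte[10]=DB: 2-byte lead, need 1 cont bytes. acc=0x1B
Byte[11]=9C: continuation. acc=(acc<<6)|0x1C=0x6DC
Completed: cp=U+06DC (starts at byte 10)
Byte[12]=47: 1-byte ASCII. cp=U+0047
Byte[13]=E1: 3-byte lead, need 2 cont bytes. acc=0x1
Byte[14]=93: continuation. acc=(acc<<6)|0x13=0x53
Byte[15]=A4: continuation. acc=(acc<<6)|0x24=0x14E4
Completed: cp=U+14E4 (starts at byte 13)
Byte[16]=EA: 3-byte lead, need 2 cont bytes. acc=0xA
Byte[17]=82: continuation. acc=(acc<<6)|0x02=0x282
Byte[18]=8B: continuation. acc=(acc<<6)|0x0B=0xA08B
Completed: cp=U+A08B (starts at byte 16)

Answer: 0 4 8 10 12 13 16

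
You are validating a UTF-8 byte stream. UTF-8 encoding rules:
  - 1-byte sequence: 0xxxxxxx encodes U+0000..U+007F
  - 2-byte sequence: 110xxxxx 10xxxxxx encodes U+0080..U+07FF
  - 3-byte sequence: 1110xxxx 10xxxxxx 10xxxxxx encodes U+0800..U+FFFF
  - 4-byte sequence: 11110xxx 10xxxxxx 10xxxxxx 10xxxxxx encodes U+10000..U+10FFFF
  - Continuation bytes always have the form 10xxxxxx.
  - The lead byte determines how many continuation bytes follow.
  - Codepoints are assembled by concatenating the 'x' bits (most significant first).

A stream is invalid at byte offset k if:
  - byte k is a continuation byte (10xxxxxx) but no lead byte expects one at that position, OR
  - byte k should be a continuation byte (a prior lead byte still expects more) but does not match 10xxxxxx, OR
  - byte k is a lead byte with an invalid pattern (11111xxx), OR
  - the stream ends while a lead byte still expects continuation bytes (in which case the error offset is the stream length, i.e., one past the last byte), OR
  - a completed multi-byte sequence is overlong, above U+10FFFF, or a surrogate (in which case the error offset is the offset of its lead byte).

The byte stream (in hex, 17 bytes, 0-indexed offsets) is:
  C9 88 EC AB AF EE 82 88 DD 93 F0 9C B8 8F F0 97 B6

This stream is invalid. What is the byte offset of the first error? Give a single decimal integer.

Byte[0]=C9: 2-byte lead, need 1 cont bytes. acc=0x9
Byte[1]=88: continuation. acc=(acc<<6)|0x08=0x248
Completed: cp=U+0248 (starts at byte 0)
Byte[2]=EC: 3-byte lead, need 2 cont bytes. acc=0xC
Byte[3]=AB: continuation. acc=(acc<<6)|0x2B=0x32B
Byte[4]=AF: continuation. acc=(acc<<6)|0x2F=0xCAEF
Completed: cp=U+CAEF (starts at byte 2)
Byte[5]=EE: 3-byte lead, need 2 cont bytes. acc=0xE
Byte[6]=82: continuation. acc=(acc<<6)|0x02=0x382
Byte[7]=88: continuation. acc=(acc<<6)|0x08=0xE088
Completed: cp=U+E088 (starts at byte 5)
Byte[8]=DD: 2-byte lead, need 1 cont bytes. acc=0x1D
Byte[9]=93: continuation. acc=(acc<<6)|0x13=0x753
Completed: cp=U+0753 (starts at byte 8)
Byte[10]=F0: 4-byte lead, need 3 cont bytes. acc=0x0
Byte[11]=9C: continuation. acc=(acc<<6)|0x1C=0x1C
Byte[12]=B8: continuation. acc=(acc<<6)|0x38=0x738
Byte[13]=8F: continuation. acc=(acc<<6)|0x0F=0x1CE0F
Completed: cp=U+1CE0F (starts at byte 10)
Byte[14]=F0: 4-byte lead, need 3 cont bytes. acc=0x0
Byte[15]=97: continuation. acc=(acc<<6)|0x17=0x17
Byte[16]=B6: continuation. acc=(acc<<6)|0x36=0x5F6
Byte[17]: stream ended, expected continuation. INVALID

Answer: 17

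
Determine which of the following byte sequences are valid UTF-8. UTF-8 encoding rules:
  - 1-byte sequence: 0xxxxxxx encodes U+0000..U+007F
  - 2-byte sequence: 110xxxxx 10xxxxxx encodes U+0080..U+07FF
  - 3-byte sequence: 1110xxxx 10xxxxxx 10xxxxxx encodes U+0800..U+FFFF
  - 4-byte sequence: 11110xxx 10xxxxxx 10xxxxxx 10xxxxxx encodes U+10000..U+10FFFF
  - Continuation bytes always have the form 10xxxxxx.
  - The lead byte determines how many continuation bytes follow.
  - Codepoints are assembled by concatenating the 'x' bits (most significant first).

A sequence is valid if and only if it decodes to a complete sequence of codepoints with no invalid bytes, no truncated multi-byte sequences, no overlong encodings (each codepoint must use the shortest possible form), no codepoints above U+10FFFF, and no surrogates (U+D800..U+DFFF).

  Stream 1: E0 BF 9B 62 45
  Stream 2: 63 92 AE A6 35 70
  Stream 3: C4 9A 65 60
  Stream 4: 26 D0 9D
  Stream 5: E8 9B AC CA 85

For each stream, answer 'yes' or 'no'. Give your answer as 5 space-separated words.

Answer: yes no yes yes yes

Derivation:
Stream 1: decodes cleanly. VALID
Stream 2: error at byte offset 1. INVALID
Stream 3: decodes cleanly. VALID
Stream 4: decodes cleanly. VALID
Stream 5: decodes cleanly. VALID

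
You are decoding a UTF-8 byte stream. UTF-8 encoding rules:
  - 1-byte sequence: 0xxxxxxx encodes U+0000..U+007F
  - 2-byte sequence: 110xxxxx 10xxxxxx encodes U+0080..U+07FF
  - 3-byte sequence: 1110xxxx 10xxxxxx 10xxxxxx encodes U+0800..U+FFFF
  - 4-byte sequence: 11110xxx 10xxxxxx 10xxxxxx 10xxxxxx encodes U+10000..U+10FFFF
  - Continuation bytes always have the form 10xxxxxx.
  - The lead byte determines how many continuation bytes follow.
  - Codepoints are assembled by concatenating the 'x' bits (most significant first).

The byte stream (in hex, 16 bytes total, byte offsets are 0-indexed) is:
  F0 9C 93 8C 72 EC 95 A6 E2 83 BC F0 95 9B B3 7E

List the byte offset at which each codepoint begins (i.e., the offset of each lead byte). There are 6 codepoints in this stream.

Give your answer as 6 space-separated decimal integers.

Byte[0]=F0: 4-byte lead, need 3 cont bytes. acc=0x0
Byte[1]=9C: continuation. acc=(acc<<6)|0x1C=0x1C
Byte[2]=93: continuation. acc=(acc<<6)|0x13=0x713
Byte[3]=8C: continuation. acc=(acc<<6)|0x0C=0x1C4CC
Completed: cp=U+1C4CC (starts at byte 0)
Byte[4]=72: 1-byte ASCII. cp=U+0072
Byte[5]=EC: 3-byte lead, need 2 cont bytes. acc=0xC
Byte[6]=95: continuation. acc=(acc<<6)|0x15=0x315
Byte[7]=A6: continuation. acc=(acc<<6)|0x26=0xC566
Completed: cp=U+C566 (starts at byte 5)
Byte[8]=E2: 3-byte lead, need 2 cont bytes. acc=0x2
Byte[9]=83: continuation. acc=(acc<<6)|0x03=0x83
Byte[10]=BC: continuation. acc=(acc<<6)|0x3C=0x20FC
Completed: cp=U+20FC (starts at byte 8)
Byte[11]=F0: 4-byte lead, need 3 cont bytes. acc=0x0
Byte[12]=95: continuation. acc=(acc<<6)|0x15=0x15
Byte[13]=9B: continuation. acc=(acc<<6)|0x1B=0x55B
Byte[14]=B3: continuation. acc=(acc<<6)|0x33=0x156F3
Completed: cp=U+156F3 (starts at byte 11)
Byte[15]=7E: 1-byte ASCII. cp=U+007E

Answer: 0 4 5 8 11 15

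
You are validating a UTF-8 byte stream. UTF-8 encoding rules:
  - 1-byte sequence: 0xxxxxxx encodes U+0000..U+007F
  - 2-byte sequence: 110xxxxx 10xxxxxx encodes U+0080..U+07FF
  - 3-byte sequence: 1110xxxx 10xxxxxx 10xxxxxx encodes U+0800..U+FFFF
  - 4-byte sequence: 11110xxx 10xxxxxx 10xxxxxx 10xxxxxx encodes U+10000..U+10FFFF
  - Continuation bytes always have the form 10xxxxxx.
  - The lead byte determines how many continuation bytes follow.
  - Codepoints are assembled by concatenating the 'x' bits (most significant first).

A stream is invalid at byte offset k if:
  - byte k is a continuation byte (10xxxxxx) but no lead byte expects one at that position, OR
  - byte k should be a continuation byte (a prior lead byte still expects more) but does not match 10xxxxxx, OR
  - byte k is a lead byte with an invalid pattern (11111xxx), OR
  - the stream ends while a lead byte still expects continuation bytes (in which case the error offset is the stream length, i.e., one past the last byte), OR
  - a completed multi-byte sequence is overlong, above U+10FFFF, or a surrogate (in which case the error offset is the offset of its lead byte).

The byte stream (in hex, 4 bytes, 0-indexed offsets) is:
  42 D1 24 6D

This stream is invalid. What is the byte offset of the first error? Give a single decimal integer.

Byte[0]=42: 1-byte ASCII. cp=U+0042
Byte[1]=D1: 2-byte lead, need 1 cont bytes. acc=0x11
Byte[2]=24: expected 10xxxxxx continuation. INVALID

Answer: 2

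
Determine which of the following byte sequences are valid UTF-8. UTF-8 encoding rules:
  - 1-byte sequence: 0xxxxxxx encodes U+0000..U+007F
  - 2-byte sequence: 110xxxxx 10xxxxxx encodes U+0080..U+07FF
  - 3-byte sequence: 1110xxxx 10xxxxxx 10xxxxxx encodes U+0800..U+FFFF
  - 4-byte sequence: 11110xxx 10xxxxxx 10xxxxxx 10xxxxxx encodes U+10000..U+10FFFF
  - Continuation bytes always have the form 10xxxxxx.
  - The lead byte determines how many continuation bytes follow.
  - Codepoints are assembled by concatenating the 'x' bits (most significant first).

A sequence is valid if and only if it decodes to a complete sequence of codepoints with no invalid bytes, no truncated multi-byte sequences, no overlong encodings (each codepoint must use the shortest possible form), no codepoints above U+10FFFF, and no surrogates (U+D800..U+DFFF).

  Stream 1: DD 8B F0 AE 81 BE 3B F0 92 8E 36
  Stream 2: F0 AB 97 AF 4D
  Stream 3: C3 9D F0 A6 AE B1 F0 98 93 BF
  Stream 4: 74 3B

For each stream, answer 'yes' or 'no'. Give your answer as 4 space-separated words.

Stream 1: error at byte offset 10. INVALID
Stream 2: decodes cleanly. VALID
Stream 3: decodes cleanly. VALID
Stream 4: decodes cleanly. VALID

Answer: no yes yes yes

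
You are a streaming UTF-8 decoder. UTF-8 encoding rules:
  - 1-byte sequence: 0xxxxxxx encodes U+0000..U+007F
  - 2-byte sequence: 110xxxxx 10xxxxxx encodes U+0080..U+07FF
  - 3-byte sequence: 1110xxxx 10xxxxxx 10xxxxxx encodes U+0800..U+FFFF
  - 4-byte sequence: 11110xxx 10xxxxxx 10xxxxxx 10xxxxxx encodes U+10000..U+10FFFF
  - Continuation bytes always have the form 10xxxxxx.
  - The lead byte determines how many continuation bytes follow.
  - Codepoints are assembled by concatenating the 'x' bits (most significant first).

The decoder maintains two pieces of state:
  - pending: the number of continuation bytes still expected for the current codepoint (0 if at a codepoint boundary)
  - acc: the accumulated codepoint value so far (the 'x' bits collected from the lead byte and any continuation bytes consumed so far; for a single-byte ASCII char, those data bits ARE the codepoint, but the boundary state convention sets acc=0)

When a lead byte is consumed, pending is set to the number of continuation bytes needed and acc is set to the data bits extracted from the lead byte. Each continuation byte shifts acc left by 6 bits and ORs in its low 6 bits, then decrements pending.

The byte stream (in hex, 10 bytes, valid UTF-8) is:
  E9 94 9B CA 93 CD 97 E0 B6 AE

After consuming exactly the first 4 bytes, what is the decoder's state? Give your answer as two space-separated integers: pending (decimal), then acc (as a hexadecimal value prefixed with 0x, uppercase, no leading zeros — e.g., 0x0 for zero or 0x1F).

Byte[0]=E9: 3-byte lead. pending=2, acc=0x9
Byte[1]=94: continuation. acc=(acc<<6)|0x14=0x254, pending=1
Byte[2]=9B: continuation. acc=(acc<<6)|0x1B=0x951B, pending=0
Byte[3]=CA: 2-byte lead. pending=1, acc=0xA

Answer: 1 0xA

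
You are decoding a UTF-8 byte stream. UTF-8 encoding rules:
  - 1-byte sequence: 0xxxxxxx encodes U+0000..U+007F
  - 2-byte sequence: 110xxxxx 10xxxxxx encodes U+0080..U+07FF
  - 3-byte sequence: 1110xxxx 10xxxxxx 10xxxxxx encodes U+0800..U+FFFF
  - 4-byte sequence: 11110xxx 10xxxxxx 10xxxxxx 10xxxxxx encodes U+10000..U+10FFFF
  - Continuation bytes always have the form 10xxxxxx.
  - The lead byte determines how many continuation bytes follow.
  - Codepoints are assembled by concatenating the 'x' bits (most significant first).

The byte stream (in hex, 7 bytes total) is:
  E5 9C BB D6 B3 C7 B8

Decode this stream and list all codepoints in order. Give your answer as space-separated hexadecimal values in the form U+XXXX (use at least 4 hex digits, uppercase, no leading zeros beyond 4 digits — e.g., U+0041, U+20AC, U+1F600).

Byte[0]=E5: 3-byte lead, need 2 cont bytes. acc=0x5
Byte[1]=9C: continuation. acc=(acc<<6)|0x1C=0x15C
Byte[2]=BB: continuation. acc=(acc<<6)|0x3B=0x573B
Completed: cp=U+573B (starts at byte 0)
Byte[3]=D6: 2-byte lead, need 1 cont bytes. acc=0x16
Byte[4]=B3: continuation. acc=(acc<<6)|0x33=0x5B3
Completed: cp=U+05B3 (starts at byte 3)
Byte[5]=C7: 2-byte lead, need 1 cont bytes. acc=0x7
Byte[6]=B8: continuation. acc=(acc<<6)|0x38=0x1F8
Completed: cp=U+01F8 (starts at byte 5)

Answer: U+573B U+05B3 U+01F8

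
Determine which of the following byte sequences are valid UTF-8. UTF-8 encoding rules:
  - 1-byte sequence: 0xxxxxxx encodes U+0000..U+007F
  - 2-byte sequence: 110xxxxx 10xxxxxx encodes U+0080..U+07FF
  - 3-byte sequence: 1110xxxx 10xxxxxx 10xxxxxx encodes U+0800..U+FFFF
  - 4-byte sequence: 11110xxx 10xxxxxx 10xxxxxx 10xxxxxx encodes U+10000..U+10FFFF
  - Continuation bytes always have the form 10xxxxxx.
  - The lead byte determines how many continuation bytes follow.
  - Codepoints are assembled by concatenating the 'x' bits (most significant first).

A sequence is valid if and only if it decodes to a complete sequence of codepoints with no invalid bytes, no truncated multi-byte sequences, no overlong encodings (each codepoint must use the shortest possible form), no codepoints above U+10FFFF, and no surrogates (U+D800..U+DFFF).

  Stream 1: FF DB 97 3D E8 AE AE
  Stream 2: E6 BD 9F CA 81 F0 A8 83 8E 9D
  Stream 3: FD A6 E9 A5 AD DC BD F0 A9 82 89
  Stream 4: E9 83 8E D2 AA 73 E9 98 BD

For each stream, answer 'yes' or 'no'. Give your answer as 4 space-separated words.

Answer: no no no yes

Derivation:
Stream 1: error at byte offset 0. INVALID
Stream 2: error at byte offset 9. INVALID
Stream 3: error at byte offset 0. INVALID
Stream 4: decodes cleanly. VALID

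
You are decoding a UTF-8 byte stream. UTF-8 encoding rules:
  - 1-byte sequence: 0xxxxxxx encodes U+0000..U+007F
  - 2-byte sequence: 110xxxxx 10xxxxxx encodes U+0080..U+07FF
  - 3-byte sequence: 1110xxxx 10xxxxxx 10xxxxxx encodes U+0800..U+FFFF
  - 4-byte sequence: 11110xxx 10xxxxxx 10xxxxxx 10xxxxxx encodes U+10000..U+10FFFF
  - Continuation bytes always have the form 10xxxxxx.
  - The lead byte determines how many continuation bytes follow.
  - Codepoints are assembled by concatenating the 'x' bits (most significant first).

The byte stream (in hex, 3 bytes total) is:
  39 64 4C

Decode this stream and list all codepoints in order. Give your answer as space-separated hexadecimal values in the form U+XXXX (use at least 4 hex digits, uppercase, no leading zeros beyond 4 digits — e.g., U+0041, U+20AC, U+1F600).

Answer: U+0039 U+0064 U+004C

Derivation:
Byte[0]=39: 1-byte ASCII. cp=U+0039
Byte[1]=64: 1-byte ASCII. cp=U+0064
Byte[2]=4C: 1-byte ASCII. cp=U+004C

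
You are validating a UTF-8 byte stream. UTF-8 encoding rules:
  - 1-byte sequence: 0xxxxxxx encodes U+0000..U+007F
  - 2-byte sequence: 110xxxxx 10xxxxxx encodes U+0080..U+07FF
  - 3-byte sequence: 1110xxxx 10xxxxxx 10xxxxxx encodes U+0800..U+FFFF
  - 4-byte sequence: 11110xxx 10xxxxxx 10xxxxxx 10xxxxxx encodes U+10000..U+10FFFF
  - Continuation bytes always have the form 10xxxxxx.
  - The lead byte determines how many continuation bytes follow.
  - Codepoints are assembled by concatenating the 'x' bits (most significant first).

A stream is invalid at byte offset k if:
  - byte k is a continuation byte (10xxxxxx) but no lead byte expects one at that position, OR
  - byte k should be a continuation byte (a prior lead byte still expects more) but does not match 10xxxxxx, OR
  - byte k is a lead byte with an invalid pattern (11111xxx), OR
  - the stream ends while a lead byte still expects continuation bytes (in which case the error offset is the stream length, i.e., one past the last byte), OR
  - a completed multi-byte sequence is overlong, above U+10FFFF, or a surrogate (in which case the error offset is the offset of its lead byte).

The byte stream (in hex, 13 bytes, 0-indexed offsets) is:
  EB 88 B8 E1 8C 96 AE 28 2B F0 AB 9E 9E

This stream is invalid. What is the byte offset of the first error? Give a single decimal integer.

Answer: 6

Derivation:
Byte[0]=EB: 3-byte lead, need 2 cont bytes. acc=0xB
Byte[1]=88: continuation. acc=(acc<<6)|0x08=0x2C8
Byte[2]=B8: continuation. acc=(acc<<6)|0x38=0xB238
Completed: cp=U+B238 (starts at byte 0)
Byte[3]=E1: 3-byte lead, need 2 cont bytes. acc=0x1
Byte[4]=8C: continuation. acc=(acc<<6)|0x0C=0x4C
Byte[5]=96: continuation. acc=(acc<<6)|0x16=0x1316
Completed: cp=U+1316 (starts at byte 3)
Byte[6]=AE: INVALID lead byte (not 0xxx/110x/1110/11110)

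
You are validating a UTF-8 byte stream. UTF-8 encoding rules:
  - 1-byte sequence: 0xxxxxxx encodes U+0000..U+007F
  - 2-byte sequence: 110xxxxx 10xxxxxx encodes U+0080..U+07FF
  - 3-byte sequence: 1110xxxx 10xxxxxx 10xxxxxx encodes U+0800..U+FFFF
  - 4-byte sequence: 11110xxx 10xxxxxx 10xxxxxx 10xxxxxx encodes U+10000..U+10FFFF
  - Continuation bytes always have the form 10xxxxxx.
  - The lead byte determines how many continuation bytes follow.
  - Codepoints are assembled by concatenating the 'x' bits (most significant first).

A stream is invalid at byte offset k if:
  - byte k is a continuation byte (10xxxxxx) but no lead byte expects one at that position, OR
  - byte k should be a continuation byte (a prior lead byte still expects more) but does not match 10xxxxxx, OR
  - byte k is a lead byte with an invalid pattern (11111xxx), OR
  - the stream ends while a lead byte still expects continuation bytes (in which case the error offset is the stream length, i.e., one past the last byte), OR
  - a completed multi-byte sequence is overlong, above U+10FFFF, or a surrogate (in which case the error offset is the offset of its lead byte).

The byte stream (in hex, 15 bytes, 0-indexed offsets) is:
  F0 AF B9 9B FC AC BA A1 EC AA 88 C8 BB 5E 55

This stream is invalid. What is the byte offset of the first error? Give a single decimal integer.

Byte[0]=F0: 4-byte lead, need 3 cont bytes. acc=0x0
Byte[1]=AF: continuation. acc=(acc<<6)|0x2F=0x2F
Byte[2]=B9: continuation. acc=(acc<<6)|0x39=0xBF9
Byte[3]=9B: continuation. acc=(acc<<6)|0x1B=0x2FE5B
Completed: cp=U+2FE5B (starts at byte 0)
Byte[4]=FC: INVALID lead byte (not 0xxx/110x/1110/11110)

Answer: 4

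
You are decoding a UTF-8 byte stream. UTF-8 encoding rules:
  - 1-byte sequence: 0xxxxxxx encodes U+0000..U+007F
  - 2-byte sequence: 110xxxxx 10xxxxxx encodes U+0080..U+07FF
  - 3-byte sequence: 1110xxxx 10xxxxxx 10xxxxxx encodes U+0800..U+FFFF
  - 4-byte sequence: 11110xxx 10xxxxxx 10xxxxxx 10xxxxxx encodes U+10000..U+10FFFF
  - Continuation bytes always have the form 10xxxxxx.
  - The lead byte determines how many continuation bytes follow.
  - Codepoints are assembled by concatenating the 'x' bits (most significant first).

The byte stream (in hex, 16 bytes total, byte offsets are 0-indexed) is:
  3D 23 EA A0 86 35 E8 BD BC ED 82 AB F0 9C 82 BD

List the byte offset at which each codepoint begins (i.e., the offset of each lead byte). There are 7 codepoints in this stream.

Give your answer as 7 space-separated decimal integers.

Byte[0]=3D: 1-byte ASCII. cp=U+003D
Byte[1]=23: 1-byte ASCII. cp=U+0023
Byte[2]=EA: 3-byte lead, need 2 cont bytes. acc=0xA
Byte[3]=A0: continuation. acc=(acc<<6)|0x20=0x2A0
Byte[4]=86: continuation. acc=(acc<<6)|0x06=0xA806
Completed: cp=U+A806 (starts at byte 2)
Byte[5]=35: 1-byte ASCII. cp=U+0035
Byte[6]=E8: 3-byte lead, need 2 cont bytes. acc=0x8
Byte[7]=BD: continuation. acc=(acc<<6)|0x3D=0x23D
Byte[8]=BC: continuation. acc=(acc<<6)|0x3C=0x8F7C
Completed: cp=U+8F7C (starts at byte 6)
Byte[9]=ED: 3-byte lead, need 2 cont bytes. acc=0xD
Byte[10]=82: continuation. acc=(acc<<6)|0x02=0x342
Byte[11]=AB: continuation. acc=(acc<<6)|0x2B=0xD0AB
Completed: cp=U+D0AB (starts at byte 9)
Byte[12]=F0: 4-byte lead, need 3 cont bytes. acc=0x0
Byte[13]=9C: continuation. acc=(acc<<6)|0x1C=0x1C
Byte[14]=82: continuation. acc=(acc<<6)|0x02=0x702
Byte[15]=BD: continuation. acc=(acc<<6)|0x3D=0x1C0BD
Completed: cp=U+1C0BD (starts at byte 12)

Answer: 0 1 2 5 6 9 12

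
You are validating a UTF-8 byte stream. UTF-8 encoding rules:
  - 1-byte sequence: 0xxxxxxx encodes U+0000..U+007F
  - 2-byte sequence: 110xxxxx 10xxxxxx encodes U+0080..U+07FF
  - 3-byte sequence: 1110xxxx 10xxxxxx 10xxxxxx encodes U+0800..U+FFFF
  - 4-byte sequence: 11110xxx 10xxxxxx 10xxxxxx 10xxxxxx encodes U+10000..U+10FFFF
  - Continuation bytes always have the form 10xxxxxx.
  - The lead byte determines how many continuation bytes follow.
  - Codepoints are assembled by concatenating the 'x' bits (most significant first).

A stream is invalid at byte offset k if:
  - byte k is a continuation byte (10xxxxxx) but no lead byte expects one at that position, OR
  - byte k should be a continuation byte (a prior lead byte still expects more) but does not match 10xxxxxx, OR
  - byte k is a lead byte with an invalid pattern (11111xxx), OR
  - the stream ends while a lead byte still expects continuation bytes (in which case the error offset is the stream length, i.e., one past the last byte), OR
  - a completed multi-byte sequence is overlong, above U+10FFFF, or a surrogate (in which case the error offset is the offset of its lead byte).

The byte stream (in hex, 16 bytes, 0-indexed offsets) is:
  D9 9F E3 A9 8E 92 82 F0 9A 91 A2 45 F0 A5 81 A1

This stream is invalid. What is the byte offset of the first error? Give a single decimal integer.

Byte[0]=D9: 2-byte lead, need 1 cont bytes. acc=0x19
Byte[1]=9F: continuation. acc=(acc<<6)|0x1F=0x65F
Completed: cp=U+065F (starts at byte 0)
Byte[2]=E3: 3-byte lead, need 2 cont bytes. acc=0x3
Byte[3]=A9: continuation. acc=(acc<<6)|0x29=0xE9
Byte[4]=8E: continuation. acc=(acc<<6)|0x0E=0x3A4E
Completed: cp=U+3A4E (starts at byte 2)
Byte[5]=92: INVALID lead byte (not 0xxx/110x/1110/11110)

Answer: 5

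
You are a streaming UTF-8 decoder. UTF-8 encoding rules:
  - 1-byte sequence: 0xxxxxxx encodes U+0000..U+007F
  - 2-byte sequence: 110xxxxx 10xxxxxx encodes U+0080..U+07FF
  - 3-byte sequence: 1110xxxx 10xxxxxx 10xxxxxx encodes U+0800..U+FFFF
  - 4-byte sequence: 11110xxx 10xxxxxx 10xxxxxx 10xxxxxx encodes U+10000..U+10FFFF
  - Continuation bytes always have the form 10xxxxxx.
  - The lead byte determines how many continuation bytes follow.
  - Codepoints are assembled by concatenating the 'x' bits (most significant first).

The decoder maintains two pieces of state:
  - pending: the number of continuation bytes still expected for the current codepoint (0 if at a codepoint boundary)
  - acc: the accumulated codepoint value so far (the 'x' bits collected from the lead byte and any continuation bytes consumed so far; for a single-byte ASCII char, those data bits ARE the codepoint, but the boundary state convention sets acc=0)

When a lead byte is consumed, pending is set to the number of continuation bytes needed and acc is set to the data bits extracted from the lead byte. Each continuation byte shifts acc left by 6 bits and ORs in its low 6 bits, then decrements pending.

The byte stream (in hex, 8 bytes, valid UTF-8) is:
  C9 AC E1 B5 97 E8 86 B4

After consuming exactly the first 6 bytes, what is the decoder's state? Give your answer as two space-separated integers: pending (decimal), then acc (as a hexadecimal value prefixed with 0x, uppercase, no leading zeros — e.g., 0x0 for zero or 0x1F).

Answer: 2 0x8

Derivation:
Byte[0]=C9: 2-byte lead. pending=1, acc=0x9
Byte[1]=AC: continuation. acc=(acc<<6)|0x2C=0x26C, pending=0
Byte[2]=E1: 3-byte lead. pending=2, acc=0x1
Byte[3]=B5: continuation. acc=(acc<<6)|0x35=0x75, pending=1
Byte[4]=97: continuation. acc=(acc<<6)|0x17=0x1D57, pending=0
Byte[5]=E8: 3-byte lead. pending=2, acc=0x8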